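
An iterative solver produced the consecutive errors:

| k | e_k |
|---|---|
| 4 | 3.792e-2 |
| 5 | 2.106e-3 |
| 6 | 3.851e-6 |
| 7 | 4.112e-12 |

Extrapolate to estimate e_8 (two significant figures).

First estimate the order: p ≈ ln(e_7/e_6) / ln(e_6/e_5) = ln(4.112e-12/3.851e-6)/ln(3.851e-6/2.106e-3) = ln(1.06777e-06)/ln(0.00182858) ≈ 2.1811.
Then e_8 ≈ e_7·(e_7/e_6)^p = 4.112e-12·(1.06777e-06)^2.1811 = 4.112e-12·9.45176e-14 ≈ 3.887e-25.

3.9e-25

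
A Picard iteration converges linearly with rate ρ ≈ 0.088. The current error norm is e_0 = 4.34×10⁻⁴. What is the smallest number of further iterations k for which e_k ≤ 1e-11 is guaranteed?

8

After k steps, e_k ≈ 4.34×10⁻⁴·0.088^k.
Need 0.088^k ≤ 1e-11/4.34×10⁻⁴ = 2.30415e-08.
k ≥ ln(2.30415e-08)/ln(0.088) = -17.5860/-2.43042 = 7.236.
Smallest integer k = 8.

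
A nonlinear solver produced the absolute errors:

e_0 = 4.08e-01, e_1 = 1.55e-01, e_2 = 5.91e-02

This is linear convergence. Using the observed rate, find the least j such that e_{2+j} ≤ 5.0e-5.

8

Rate ρ ≈ e_2/e_1 = 5.91e-02/1.55e-01 = 0.3813.
After j more steps, e_{2+j} ≈ 5.91e-02·ρ^j; need ρ^j ≤ 5.0e-5/5.91e-02 = 0.000846024.
j ≥ ln(0.000846024)/ln(0.3813) = -7.0750/-0.96417 = 7.338.
So 8 more iterations are needed.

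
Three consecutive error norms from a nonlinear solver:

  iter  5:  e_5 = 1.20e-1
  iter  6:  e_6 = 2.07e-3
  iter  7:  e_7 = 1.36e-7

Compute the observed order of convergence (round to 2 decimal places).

2.37

p ≈ ln(e_7/e_6) / ln(e_6/e_5)
  = ln(1.36e-7/2.07e-3) / ln(2.07e-3/1.20e-1)
  = ln(6.57005e-05) / ln(0.01725)
  = -9.63040 / -4.05994 ≈ 2.37205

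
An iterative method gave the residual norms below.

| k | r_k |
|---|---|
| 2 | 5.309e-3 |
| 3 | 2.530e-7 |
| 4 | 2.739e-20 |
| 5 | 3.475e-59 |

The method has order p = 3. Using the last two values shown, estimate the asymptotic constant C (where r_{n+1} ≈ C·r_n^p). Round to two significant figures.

1.7

C ≈ r_5 / r_4^3
  = 3.475e-59 / (2.739e-20)^3
  = 3.475e-59 / 2.05483e-59 ≈ 1.6911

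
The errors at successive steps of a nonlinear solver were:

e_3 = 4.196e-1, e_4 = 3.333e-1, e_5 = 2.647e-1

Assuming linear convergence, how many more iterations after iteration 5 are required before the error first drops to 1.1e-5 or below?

44

Rate ρ ≈ e_5/e_4 = 2.647e-1/3.333e-1 = 0.7942.
After j more steps, e_{5+j} ≈ 2.647e-1·ρ^j; need ρ^j ≤ 1.1e-5/2.647e-1 = 4.15565e-05.
j ≥ ln(4.15565e-05)/ln(0.7942) = -10.0885/-0.23042 = 43.783.
So 44 more iterations are needed.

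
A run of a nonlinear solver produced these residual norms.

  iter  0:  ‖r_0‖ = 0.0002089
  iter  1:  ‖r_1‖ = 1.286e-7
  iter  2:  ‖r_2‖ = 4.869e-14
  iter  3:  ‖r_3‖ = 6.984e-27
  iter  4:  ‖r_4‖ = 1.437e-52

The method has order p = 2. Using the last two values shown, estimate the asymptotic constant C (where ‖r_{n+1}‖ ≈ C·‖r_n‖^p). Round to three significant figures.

C ≈ ‖r_4‖ / ‖r_3‖^2
  = 1.437e-52 / (6.984e-27)^2
  = 1.437e-52 / 4.87763e-53 ≈ 2.9461

2.95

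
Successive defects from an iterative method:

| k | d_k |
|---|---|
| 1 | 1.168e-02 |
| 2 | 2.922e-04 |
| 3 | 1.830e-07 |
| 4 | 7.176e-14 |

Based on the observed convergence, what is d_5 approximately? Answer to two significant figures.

First estimate the order: p ≈ ln(d_4/d_3) / ln(d_3/d_2) = ln(7.176e-14/1.830e-07)/ln(1.830e-07/2.922e-04) = ln(3.92131e-07)/ln(0.000626283) ≈ 2.0000.
Then d_5 ≈ d_4·(d_4/d_3)^p = 7.176e-14·(3.92131e-07)^2.0000 = 7.176e-14·1.53767e-13 ≈ 1.103e-26.

1.1e-26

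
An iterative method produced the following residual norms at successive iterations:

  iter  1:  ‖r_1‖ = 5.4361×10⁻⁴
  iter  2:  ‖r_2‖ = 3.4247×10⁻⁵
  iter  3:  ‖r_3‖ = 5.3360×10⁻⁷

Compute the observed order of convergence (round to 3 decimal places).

p ≈ ln(‖r_3‖/‖r_2‖) / ln(‖r_2‖/‖r_1‖)
  = ln(5.3360×10⁻⁷/3.4247×10⁻⁵) / ln(3.4247×10⁻⁵/5.4361×10⁻⁴)
  = ln(0.0155809) / ln(0.0629992)
  = -4.161709 / -2.764633 ≈ 1.505339

1.505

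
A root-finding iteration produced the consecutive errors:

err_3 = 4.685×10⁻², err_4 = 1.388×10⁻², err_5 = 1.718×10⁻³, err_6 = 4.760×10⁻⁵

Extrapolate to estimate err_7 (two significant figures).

1.0e-7

First estimate the order: p ≈ ln(err_6/err_5) / ln(err_5/err_4) = ln(4.760×10⁻⁵/1.718×10⁻³)/ln(1.718×10⁻³/1.388×10⁻²) = ln(0.0277066)/ln(0.123775) ≈ 1.7164.
Then err_7 ≈ err_6·(err_6/err_5)^p = 4.760×10⁻⁵·(0.0277066)^1.7164 = 4.760×10⁻⁵·0.00212251 ≈ 1.01e-07.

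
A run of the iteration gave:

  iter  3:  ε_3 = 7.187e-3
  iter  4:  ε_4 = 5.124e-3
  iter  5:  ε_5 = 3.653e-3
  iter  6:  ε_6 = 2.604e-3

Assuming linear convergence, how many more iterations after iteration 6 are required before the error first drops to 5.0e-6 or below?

Rate ρ ≈ ε_6/ε_5 = 2.604e-3/3.653e-3 = 0.7128.
After j more steps, ε_{6+j} ≈ 2.604e-3·ρ^j; need ρ^j ≤ 5.0e-6/2.604e-3 = 0.00192012.
j ≥ ln(0.00192012)/ln(0.7128) = -6.2554/-0.33855 = 18.477.
So 19 more iterations are needed.

19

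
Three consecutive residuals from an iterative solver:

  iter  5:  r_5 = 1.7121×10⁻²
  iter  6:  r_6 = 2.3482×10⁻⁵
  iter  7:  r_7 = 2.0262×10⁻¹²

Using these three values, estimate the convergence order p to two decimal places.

2.47

p ≈ ln(r_7/r_6) / ln(r_6/r_5)
  = ln(2.0262×10⁻¹²/2.3482×10⁻⁵) / ln(2.3482×10⁻⁵/1.7121×10⁻²)
  = ln(8.62874e-08) / ln(0.00137153)
  = -16.26558 / -6.59183 ≈ 2.46754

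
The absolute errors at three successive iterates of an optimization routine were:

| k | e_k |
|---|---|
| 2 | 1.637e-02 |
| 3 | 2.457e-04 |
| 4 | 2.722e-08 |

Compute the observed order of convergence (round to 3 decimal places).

p ≈ ln(e_4/e_3) / ln(e_3/e_2)
  = ln(2.722e-08/2.457e-04) / ln(2.457e-04/1.637e-02)
  = ln(0.000110786) / ln(0.0150092)
  = -9.107910 / -4.199092 ≈ 2.169019

2.169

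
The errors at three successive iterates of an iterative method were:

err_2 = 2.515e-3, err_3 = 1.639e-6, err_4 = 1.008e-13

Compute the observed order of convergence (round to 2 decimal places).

p ≈ ln(err_4/err_3) / ln(err_3/err_2)
  = ln(1.008e-13/1.639e-6) / ln(1.639e-6/2.515e-3)
  = ln(6.15009e-08) / ln(0.00065169)
  = -16.60421 / -7.33594 ≈ 2.26341

2.26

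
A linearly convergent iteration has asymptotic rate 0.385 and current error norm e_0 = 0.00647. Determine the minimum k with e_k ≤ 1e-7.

After k steps, e_k ≈ 0.00647·0.385^k.
Need 0.385^k ≤ 1e-7/0.00647 = 1.5456e-05.
k ≥ ln(1.5456e-05)/ln(0.385) = -11.0775/-0.95451 = 11.605.
Smallest integer k = 12.

12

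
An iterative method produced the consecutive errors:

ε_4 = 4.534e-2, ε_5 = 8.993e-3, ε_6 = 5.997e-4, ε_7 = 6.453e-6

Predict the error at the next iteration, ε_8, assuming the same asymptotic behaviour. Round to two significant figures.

First estimate the order: p ≈ ln(ε_7/ε_6) / ln(ε_6/ε_5) = ln(6.453e-6/5.997e-4)/ln(5.997e-4/8.993e-3) = ln(0.0107604)/ln(0.0666852) ≈ 1.6737.
Then ε_8 ≈ ε_7·(ε_7/ε_6)^p = 6.453e-6·(0.0107604)^1.6737 = 6.453e-6·0.000508009 ≈ 3.278e-09.

3.3e-9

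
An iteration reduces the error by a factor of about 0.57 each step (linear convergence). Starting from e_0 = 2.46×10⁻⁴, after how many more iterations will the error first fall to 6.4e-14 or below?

40

After k steps, e_k ≈ 2.46×10⁻⁴·0.57^k.
Need 0.57^k ≤ 6.4e-14/2.46×10⁻⁴ = 2.60163e-10.
k ≥ ln(2.60163e-10)/ln(0.57) = -22.0697/-0.56212 = 39.262.
Smallest integer k = 40.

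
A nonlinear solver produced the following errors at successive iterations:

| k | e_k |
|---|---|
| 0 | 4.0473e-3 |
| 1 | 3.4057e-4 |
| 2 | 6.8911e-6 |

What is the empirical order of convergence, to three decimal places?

1.576

p ≈ ln(e_2/e_1) / ln(e_1/e_0)
  = ln(6.8911e-6/3.4057e-4) / ln(3.4057e-4/4.0473e-3)
  = ln(0.020234) / ln(0.0841475)
  = -3.900391 / -2.475184 ≈ 1.575798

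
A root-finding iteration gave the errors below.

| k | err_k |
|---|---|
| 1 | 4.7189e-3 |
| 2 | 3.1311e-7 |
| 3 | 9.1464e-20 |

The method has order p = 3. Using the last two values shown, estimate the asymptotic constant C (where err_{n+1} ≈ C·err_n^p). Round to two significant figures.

3.0

C ≈ err_3 / err_2^3
  = 9.1464e-20 / (3.1311e-7)^3
  = 9.1464e-20 / 3.06966e-20 ≈ 2.9796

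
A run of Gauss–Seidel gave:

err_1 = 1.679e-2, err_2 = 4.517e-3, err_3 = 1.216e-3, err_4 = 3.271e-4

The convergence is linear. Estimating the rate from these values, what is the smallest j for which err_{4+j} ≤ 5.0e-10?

Rate ρ ≈ err_4/err_3 = 3.271e-4/1.216e-3 = 0.2690.
After j more steps, err_{4+j} ≈ 3.271e-4·ρ^j; need ρ^j ≤ 5.0e-10/3.271e-4 = 1.52858e-06.
j ≥ ln(1.52858e-06)/ln(0.2690) = -13.3912/-1.31304 = 10.199.
So 11 more iterations are needed.

11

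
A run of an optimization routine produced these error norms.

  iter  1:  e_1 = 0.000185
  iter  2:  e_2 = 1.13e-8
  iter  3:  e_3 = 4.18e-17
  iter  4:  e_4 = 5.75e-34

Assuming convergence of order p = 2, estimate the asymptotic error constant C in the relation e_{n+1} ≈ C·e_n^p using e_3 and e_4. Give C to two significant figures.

0.33

C ≈ e_4 / e_3^2
  = 5.75e-34 / (4.18e-17)^2
  = 5.75e-34 / 1.74724e-33 ≈ 0.32909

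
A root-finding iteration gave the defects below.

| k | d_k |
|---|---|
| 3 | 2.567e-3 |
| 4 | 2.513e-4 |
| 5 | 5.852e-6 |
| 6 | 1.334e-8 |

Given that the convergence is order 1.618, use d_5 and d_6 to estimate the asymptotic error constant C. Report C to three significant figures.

3.91

C ≈ d_6 / d_5^1.618
  = 1.334e-8 / (5.852e-6)^1.618
  = 1.334e-8 / 3.41585e-09 ≈ 3.9053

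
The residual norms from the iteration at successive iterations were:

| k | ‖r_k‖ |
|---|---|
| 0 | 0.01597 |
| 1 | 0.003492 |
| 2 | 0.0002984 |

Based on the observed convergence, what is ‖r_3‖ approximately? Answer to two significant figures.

First estimate the order: p ≈ ln(‖r_2‖/‖r_1‖) / ln(‖r_1‖/‖r_0‖) = ln(0.0002984/0.003492)/ln(0.003492/0.01597) = ln(0.0854525)/ln(0.21866) ≈ 1.6180.
Then ‖r_3‖ ≈ ‖r_2‖·(‖r_2‖/‖r_1‖)^p = 0.0002984·(0.0854525)^1.6180 = 0.0002984·0.0186866 ≈ 5.576e-06.

5.6e-6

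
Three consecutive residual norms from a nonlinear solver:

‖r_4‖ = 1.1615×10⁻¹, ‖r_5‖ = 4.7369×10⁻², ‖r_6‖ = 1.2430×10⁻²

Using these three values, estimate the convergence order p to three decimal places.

p ≈ ln(‖r_6‖/‖r_5‖) / ln(‖r_5‖/‖r_4‖)
  = ln(1.2430×10⁻²/4.7369×10⁻²) / ln(4.7369×10⁻²/1.1615×10⁻¹)
  = ln(0.262408) / ln(0.407826)
  = -1.337855 / -0.896915 ≈ 1.491618

1.492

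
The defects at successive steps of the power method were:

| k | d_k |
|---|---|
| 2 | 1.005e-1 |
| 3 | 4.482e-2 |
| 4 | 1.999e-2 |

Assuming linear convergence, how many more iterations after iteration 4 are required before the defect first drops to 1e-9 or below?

21

Rate ρ ≈ d_4/d_3 = 1.999e-2/4.482e-2 = 0.4460.
After j more steps, d_{4+j} ≈ 1.999e-2·ρ^j; need ρ^j ≤ 1e-9/1.999e-2 = 5.0025e-08.
j ≥ ln(5.0025e-08)/ln(0.4460) = -16.8107/-0.80744 = 20.820.
So 21 more iterations are needed.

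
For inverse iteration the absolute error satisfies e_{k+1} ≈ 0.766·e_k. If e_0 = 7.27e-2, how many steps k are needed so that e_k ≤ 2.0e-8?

57

After k steps, e_k ≈ 7.27e-2·0.766^k.
Need 0.766^k ≤ 2.0e-8/7.27e-2 = 2.75103e-07.
k ≥ ln(2.75103e-07)/ln(0.766) = -15.1061/-0.26657 = 56.668.
Smallest integer k = 57.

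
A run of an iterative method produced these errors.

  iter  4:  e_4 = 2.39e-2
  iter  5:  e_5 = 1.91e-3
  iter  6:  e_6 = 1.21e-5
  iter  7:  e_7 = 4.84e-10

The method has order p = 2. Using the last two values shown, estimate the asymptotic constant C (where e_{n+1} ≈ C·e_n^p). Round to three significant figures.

3.31

C ≈ e_7 / e_6^2
  = 4.84e-10 / (1.21e-5)^2
  = 4.84e-10 / 1.4641e-10 ≈ 3.3058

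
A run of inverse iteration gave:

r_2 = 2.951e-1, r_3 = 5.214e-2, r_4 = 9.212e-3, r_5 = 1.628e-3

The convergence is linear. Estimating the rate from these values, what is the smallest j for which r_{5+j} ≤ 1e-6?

5

Rate ρ ≈ r_5/r_4 = 1.628e-3/9.212e-3 = 0.1767.
After j more steps, r_{5+j} ≈ 1.628e-3·ρ^j; need ρ^j ≤ 1e-6/1.628e-3 = 0.000614251.
j ≥ ln(0.000614251)/ln(0.1767) = -7.3951/-1.73330 = 4.266.
So 5 more iterations are needed.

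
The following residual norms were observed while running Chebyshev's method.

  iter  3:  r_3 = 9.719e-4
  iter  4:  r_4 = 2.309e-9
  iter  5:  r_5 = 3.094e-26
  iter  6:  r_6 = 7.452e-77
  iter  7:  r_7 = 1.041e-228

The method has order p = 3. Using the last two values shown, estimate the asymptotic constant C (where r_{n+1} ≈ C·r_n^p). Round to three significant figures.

C ≈ r_7 / r_6^3
  = 1.041e-228 / (7.452e-77)^3
  = 1.041e-228 / 4.13827e-229 ≈ 2.5155

2.52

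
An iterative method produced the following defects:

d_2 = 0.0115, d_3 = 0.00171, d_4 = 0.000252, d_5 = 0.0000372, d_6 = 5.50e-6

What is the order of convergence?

Consecutive ratios: d_6/d_5 = 5.50e-6/0.0000372 = 0.147849, d_5/d_4 = 0.0000372/0.000252 = 0.147619.
p ≈ ln(0.147849)/ln(0.147619) = -1.9116/-1.9131 ≈ 1.00.
So the convergence is linear (order 1).

1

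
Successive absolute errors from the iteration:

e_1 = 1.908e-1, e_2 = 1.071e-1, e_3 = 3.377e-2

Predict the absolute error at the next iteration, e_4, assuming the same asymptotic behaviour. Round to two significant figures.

First estimate the order: p ≈ ln(e_3/e_2) / ln(e_2/e_1) = ln(3.377e-2/1.071e-1)/ln(1.071e-1/1.908e-1) = ln(0.315313)/ln(0.561321) ≈ 1.9987.
Then e_4 ≈ e_3·(e_3/e_2)^p = 3.377e-2·(0.315313)^1.9987 = 3.377e-2·0.0995716 ≈ 0.003363.

3.4e-3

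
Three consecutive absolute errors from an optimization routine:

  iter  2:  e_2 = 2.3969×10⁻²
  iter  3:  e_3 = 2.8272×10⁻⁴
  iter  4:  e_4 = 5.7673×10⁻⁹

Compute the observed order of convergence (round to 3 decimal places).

2.432

p ≈ ln(e_4/e_3) / ln(e_3/e_2)
  = ln(5.7673×10⁻⁹/2.8272×10⁻⁴) / ln(2.8272×10⁻⁴/2.3969×10⁻²)
  = ln(2.03993e-05) / ln(0.0117952)
  = -10.800010 / -4.440063 ≈ 2.432400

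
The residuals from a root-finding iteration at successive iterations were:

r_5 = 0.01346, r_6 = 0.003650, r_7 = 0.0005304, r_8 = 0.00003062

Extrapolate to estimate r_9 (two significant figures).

4.5e-7

First estimate the order: p ≈ ln(r_8/r_7) / ln(r_7/r_6) = ln(0.00003062/0.0005304)/ln(0.0005304/0.003650) = ln(0.05773)/ln(0.145315) ≈ 1.4786.
Then r_9 ≈ r_8·(r_8/r_7)^p = 0.00003062·(0.05773)^1.4786 = 0.00003062·0.0147438 ≈ 4.515e-07.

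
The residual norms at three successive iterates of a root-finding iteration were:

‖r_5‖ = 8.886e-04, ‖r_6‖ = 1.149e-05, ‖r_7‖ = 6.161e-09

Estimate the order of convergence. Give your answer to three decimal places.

1.732

p ≈ ln(‖r_7‖/‖r_6‖) / ln(‖r_6‖/‖r_5‖)
  = ln(6.161e-09/1.149e-05) / ln(1.149e-05/8.886e-04)
  = ln(0.000536205) / ln(0.0129305)
  = -7.530994 / -4.348166 ≈ 1.731993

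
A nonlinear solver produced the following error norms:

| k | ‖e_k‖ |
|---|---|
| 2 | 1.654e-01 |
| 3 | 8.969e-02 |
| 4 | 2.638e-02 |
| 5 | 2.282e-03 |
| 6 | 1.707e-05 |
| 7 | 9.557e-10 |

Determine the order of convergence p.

Consecutive ratios: ‖e_7‖/‖e_6‖ = 9.557e-10/1.707e-05 = 5.59871e-05, ‖e_6‖/‖e_5‖ = 1.707e-05/2.282e-03 = 0.00748028.
p ≈ ln(5.59871e-05)/ln(0.00748028) = -9.7904/-4.8955 ≈ 2.00.
So the convergence is quadratic (order 2).

2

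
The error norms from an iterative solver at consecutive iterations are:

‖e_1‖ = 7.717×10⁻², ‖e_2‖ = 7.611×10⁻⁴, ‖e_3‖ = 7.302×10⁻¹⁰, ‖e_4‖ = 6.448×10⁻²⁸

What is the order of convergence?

3

Consecutive ratios: ‖e_4‖/‖e_3‖ = 6.448×10⁻²⁸/7.302×10⁻¹⁰ = 8.83046e-19, ‖e_3‖/‖e_2‖ = 7.302×10⁻¹⁰/7.611×10⁻⁴ = 9.59401e-07.
p ≈ ln(8.83046e-19)/ln(9.59401e-07) = -41.5709/-13.8570 ≈ 3.00.
So the convergence is cubic (order 3).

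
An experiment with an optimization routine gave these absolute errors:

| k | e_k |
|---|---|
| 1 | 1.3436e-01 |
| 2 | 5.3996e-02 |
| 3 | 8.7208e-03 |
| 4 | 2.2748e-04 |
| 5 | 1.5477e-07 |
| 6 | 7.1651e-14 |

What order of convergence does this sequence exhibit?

Consecutive ratios: e_6/e_5 = 7.1651e-14/1.5477e-07 = 4.62951e-07, e_5/e_4 = 1.5477e-07/2.2748e-04 = 0.000680368.
p ≈ ln(4.62951e-07)/ln(0.000680368) = -14.5856/-7.2929 ≈ 2.00.
So the convergence is quadratic (order 2).

2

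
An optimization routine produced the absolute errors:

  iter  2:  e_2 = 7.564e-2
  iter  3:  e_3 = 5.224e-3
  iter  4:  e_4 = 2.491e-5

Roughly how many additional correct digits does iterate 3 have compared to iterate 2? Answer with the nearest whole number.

Digits gained ≈ log₁₀(e_2/e_3) = log₁₀(7.564e-2/5.224e-3) = log₁₀(14.4793) ≈ 1.161.

1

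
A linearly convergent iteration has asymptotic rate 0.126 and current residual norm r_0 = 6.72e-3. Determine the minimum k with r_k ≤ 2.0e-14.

After k steps, r_k ≈ 6.72e-3·0.126^k.
Need 0.126^k ≤ 2.0e-14/6.72e-3 = 2.97619e-12.
k ≥ ln(2.97619e-12)/ln(0.126) = -26.5404/-2.07147 = 12.812.
Smallest integer k = 13.

13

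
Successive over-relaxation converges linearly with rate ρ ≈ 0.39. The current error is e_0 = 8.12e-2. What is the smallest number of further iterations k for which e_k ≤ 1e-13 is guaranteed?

After k steps, e_k ≈ 8.12e-2·0.39^k.
Need 0.39^k ≤ 1e-13/8.12e-2 = 1.23153e-12.
k ≥ ln(1.23153e-12)/ln(0.39) = -27.4228/-0.94161 = 29.123.
Smallest integer k = 30.

30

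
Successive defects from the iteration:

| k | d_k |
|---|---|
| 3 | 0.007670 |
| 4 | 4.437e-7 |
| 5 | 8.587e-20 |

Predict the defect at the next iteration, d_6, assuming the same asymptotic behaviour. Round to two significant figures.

6.2e-58

First estimate the order: p ≈ ln(d_5/d_4) / ln(d_4/d_3) = ln(8.587e-20/4.437e-7)/ln(4.437e-7/0.007670) = ln(1.93532e-13)/ln(5.78488e-05) ≈ 3.0000.
Then d_6 ≈ d_5·(d_5/d_4)^p = 8.587e-20·(1.93532e-13)^3.0000 = 8.587e-20·7.24867e-39 ≈ 6.224e-58.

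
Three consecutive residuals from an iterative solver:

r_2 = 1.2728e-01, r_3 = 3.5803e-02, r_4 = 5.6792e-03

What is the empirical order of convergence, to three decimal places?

1.452

p ≈ ln(r_4/r_3) / ln(r_3/r_2)
  = ln(5.6792e-03/3.5803e-02) / ln(3.5803e-02/1.2728e-01)
  = ln(0.158624) / ln(0.281293)
  = -1.841219 / -1.268358 ≈ 1.451656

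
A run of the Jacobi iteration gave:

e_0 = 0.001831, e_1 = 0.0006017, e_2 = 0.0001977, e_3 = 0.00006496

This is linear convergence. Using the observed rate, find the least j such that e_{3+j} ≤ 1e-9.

Rate ρ ≈ e_3/e_2 = 0.00006496/0.0001977 = 0.3286.
After j more steps, e_{3+j} ≈ 0.00006496·ρ^j; need ρ^j ≤ 1e-9/0.00006496 = 1.53941e-05.
j ≥ ln(1.53941e-05)/ln(0.3286) = -11.0815/-1.11291 = 9.957.
So 10 more iterations are needed.

10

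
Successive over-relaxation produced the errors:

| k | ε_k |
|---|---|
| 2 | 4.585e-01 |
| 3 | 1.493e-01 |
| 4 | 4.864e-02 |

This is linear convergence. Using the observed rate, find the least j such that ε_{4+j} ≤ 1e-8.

14

Rate ρ ≈ ε_4/ε_3 = 4.864e-02/1.493e-01 = 0.3258.
After j more steps, ε_{4+j} ≈ 4.864e-02·ρ^j; need ρ^j ≤ 1e-8/4.864e-02 = 2.05592e-07.
j ≥ ln(2.05592e-07)/ln(0.3258) = -15.3974/-1.12147 = 13.730.
So 14 more iterations are needed.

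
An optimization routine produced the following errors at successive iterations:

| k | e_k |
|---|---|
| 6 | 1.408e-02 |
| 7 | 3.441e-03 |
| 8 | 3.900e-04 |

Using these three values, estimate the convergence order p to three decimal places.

1.545

p ≈ ln(e_8/e_7) / ln(e_7/e_6)
  = ln(3.900e-04/3.441e-03) / ln(3.441e-03/1.408e-02)
  = ln(0.113339) / ln(0.244389)
  = -2.177372 / -1.408994 ≈ 1.545338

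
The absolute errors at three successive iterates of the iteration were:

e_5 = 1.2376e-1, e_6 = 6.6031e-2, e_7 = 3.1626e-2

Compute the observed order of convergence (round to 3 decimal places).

p ≈ ln(e_7/e_6) / ln(e_6/e_5)
  = ln(3.1626e-2/6.6031e-2) / ln(6.6031e-2/1.2376e-1)
  = ln(0.478957) / ln(0.533541)
  = -0.736144 / -0.628219 ≈ 1.171795

1.172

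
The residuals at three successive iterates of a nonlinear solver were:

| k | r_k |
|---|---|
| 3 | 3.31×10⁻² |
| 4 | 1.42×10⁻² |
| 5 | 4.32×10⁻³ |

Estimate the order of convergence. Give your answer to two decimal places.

1.41

p ≈ ln(r_5/r_4) / ln(r_4/r_3)
  = ln(4.32×10⁻³/1.42×10⁻²) / ln(1.42×10⁻²/3.31×10⁻²)
  = ln(0.304225) / ln(0.429003)
  = -1.18999 / -0.84629 ≈ 1.40613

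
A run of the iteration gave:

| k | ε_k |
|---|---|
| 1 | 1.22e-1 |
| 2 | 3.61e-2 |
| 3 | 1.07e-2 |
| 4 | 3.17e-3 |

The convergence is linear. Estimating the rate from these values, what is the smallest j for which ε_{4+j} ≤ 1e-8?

11

Rate ρ ≈ ε_4/ε_3 = 3.17e-3/1.07e-2 = 0.2963.
After j more steps, ε_{4+j} ≈ 3.17e-3·ρ^j; need ρ^j ≤ 1e-8/3.17e-3 = 3.15457e-06.
j ≥ ln(3.15457e-06)/ln(0.2963) = -12.6667/-1.21638 = 10.413.
So 11 more iterations are needed.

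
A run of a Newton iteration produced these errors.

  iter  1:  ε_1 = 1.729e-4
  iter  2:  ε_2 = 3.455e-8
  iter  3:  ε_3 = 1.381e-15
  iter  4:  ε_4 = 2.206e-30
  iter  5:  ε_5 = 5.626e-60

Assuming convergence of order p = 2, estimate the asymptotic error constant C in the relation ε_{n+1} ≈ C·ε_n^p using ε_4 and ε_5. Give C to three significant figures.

1.16

C ≈ ε_5 / ε_4^2
  = 5.626e-60 / (2.206e-30)^2
  = 5.626e-60 / 4.86644e-60 ≈ 1.1561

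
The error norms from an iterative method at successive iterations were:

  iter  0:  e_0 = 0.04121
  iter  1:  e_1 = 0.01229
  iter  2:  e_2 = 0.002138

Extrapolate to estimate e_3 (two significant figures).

1.7e-4

First estimate the order: p ≈ ln(e_2/e_1) / ln(e_1/e_0) = ln(0.002138/0.01229)/ln(0.01229/0.04121) = ln(0.173963)/ln(0.298229) ≈ 1.4455.
Then e_3 ≈ e_2·(e_2/e_1)^p = 0.002138·(0.173963)^1.4455 = 0.002138·0.0798142 ≈ 0.0001706.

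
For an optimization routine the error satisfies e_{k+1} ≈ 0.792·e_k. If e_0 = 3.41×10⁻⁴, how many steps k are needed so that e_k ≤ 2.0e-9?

After k steps, e_k ≈ 3.41×10⁻⁴·0.792^k.
Need 0.792^k ≤ 2.0e-9/3.41×10⁻⁴ = 5.8651e-06.
k ≥ ln(5.8651e-06)/ln(0.792) = -12.0465/-0.23319 = 51.660.
Smallest integer k = 52.

52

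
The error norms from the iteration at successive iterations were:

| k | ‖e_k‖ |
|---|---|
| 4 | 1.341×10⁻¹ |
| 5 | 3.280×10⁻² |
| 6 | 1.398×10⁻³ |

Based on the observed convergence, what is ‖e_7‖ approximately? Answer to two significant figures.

1.2e-6

First estimate the order: p ≈ ln(‖e_6‖/‖e_5‖) / ln(‖e_5‖/‖e_4‖) = ln(1.398×10⁻³/3.280×10⁻²)/ln(3.280×10⁻²/1.341×10⁻¹) = ln(0.042622)/ln(0.244594) ≈ 2.2408.
Then ‖e_7‖ ≈ ‖e_6‖·(‖e_6‖/‖e_5‖)^p = 1.398×10⁻³·(0.042622)^2.2408 = 1.398×10⁻³·0.000849735 ≈ 1.188e-06.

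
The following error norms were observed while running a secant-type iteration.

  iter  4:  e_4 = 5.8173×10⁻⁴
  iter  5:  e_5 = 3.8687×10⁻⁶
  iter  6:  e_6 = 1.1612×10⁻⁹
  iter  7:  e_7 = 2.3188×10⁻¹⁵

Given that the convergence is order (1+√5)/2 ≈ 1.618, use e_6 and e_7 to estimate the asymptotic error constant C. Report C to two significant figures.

C ≈ e_7 / e_6^1.618
  = 2.3188×10⁻¹⁵ / (1.1612×10⁻⁹)^1.618
  = 2.3188×10⁻¹⁵ / 3.49156e-15 ≈ 0.66412

0.66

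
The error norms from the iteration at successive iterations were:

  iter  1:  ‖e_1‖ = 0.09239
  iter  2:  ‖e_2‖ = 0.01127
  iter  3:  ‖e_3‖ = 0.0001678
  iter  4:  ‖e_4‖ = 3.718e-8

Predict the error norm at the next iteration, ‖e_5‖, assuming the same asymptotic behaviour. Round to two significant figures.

1.8e-15

First estimate the order: p ≈ ln(‖e_4‖/‖e_3‖) / ln(‖e_3‖/‖e_2‖) = ln(3.718e-8/0.0001678)/ln(0.0001678/0.01127) = ln(0.000221573)/ln(0.0148891) ≈ 2.0001.
Then ‖e_5‖ ≈ ‖e_4‖·(‖e_4‖/‖e_3‖)^p = 3.718e-8·(0.000221573)^2.0001 = 3.718e-8·4.90533e-08 ≈ 1.824e-15.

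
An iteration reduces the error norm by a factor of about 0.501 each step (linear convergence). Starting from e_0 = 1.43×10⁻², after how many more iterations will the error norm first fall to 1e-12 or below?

34

After k steps, e_k ≈ 1.43×10⁻²·0.501^k.
Need 0.501^k ≤ 1e-12/1.43×10⁻² = 6.99301e-11.
k ≥ ln(6.99301e-11)/ln(0.501) = -23.3835/-0.69115 = 33.833.
Smallest integer k = 34.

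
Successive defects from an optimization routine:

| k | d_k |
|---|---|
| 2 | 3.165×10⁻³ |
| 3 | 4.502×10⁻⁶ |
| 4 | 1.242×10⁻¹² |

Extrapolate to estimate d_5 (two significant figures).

First estimate the order: p ≈ ln(d_4/d_3) / ln(d_3/d_2) = ln(1.242×10⁻¹²/4.502×10⁻⁶)/ln(4.502×10⁻⁶/3.165×10⁻³) = ln(2.75877e-07)/ln(0.00142243) ≈ 2.3040.
Then d_5 ≈ d_4·(d_4/d_3)^p = 1.242×10⁻¹²·(2.75877e-07)^2.3040 = 1.242×10⁻¹²·7.71629e-16 ≈ 9.584e-28.

9.6e-28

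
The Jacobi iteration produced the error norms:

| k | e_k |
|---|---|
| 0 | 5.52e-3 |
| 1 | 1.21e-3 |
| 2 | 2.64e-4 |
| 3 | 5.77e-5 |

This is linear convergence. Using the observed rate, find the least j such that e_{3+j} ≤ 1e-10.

9

Rate ρ ≈ e_3/e_2 = 5.77e-5/2.64e-4 = 0.2186.
After j more steps, e_{3+j} ≈ 5.77e-5·ρ^j; need ρ^j ≤ 1e-10/5.77e-5 = 1.7331e-06.
j ≥ ln(1.7331e-06)/ln(0.2186) = -13.2656/-1.52051 = 8.724.
So 9 more iterations are needed.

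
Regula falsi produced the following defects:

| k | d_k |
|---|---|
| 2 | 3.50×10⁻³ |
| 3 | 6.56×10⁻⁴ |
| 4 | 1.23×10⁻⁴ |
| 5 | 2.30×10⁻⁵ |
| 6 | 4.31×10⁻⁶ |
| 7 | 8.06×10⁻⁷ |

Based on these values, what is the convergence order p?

1

Consecutive ratios: d_7/d_6 = 8.06×10⁻⁷/4.31×10⁻⁶ = 0.187007, d_6/d_5 = 4.31×10⁻⁶/2.30×10⁻⁵ = 0.187391.
p ≈ ln(0.187007)/ln(0.187391) = -1.6766/-1.6746 ≈ 1.00.
So the convergence is linear (order 1).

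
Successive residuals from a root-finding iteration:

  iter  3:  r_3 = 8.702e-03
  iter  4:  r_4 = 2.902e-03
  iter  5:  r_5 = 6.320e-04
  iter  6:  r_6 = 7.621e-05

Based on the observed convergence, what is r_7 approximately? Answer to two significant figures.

First estimate the order: p ≈ ln(r_6/r_5) / ln(r_5/r_4) = ln(7.621e-05/6.320e-04)/ln(6.320e-04/2.902e-03) = ln(0.120585)/ln(0.217781) ≈ 1.3878.
Then r_7 ≈ r_6·(r_6/r_5)^p = 7.621e-05·(0.120585)^1.3878 = 7.621e-05·0.0530907 ≈ 4.046e-06.

4.0e-6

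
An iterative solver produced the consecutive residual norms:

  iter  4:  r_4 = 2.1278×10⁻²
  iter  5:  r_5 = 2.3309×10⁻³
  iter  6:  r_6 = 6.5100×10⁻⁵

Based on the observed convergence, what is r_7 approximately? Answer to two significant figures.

2.0e-7

First estimate the order: p ≈ ln(r_6/r_5) / ln(r_5/r_4) = ln(6.5100×10⁻⁵/2.3309×10⁻³)/ln(2.3309×10⁻³/2.1278×10⁻²) = ln(0.0279291)/ln(0.109545) ≈ 1.6180.
Then r_7 ≈ r_6·(r_6/r_5)^p = 6.5100×10⁻⁵·(0.0279291)^1.6180 = 6.5100×10⁻⁵·0.00305999 ≈ 1.992e-07.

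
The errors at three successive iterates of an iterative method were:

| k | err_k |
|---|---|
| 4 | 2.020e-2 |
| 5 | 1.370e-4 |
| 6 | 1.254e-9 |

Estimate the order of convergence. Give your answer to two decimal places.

2.32

p ≈ ln(err_6/err_5) / ln(err_5/err_4)
  = ln(1.254e-9/1.370e-4) / ln(1.370e-4/2.020e-2)
  = ln(9.15328e-06) / ln(0.00678218)
  = -11.60140 / -4.99346 ≈ 2.32332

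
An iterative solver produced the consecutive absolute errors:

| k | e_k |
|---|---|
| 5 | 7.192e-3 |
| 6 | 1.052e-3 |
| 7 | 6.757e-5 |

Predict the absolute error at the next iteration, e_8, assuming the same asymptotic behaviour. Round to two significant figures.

First estimate the order: p ≈ ln(e_7/e_6) / ln(e_6/e_5) = ln(6.757e-5/1.052e-3)/ln(1.052e-3/7.192e-3) = ln(0.06423)/ln(0.146274) ≈ 1.4281.
Then e_8 ≈ e_7·(e_7/e_6)^p = 6.757e-5·(0.06423)^1.4281 = 6.757e-5·0.0198304 ≈ 1.34e-06.

1.3e-6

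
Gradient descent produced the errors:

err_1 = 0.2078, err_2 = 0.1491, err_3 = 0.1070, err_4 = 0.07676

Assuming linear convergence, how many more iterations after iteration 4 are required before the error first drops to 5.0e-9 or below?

50

Rate ρ ≈ err_4/err_3 = 0.07676/0.1070 = 0.7174.
After j more steps, err_{4+j} ≈ 0.07676·ρ^j; need ρ^j ≤ 5.0e-9/0.07676 = 6.51381e-08.
j ≥ ln(6.51381e-08)/ln(0.7174) = -16.5468/-0.33212 = 49.822.
So 50 more iterations are needed.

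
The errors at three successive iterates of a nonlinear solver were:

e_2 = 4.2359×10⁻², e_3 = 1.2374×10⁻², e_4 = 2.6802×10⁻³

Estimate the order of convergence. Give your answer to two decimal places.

1.24

p ≈ ln(e_4/e_3) / ln(e_3/e_2)
  = ln(2.6802×10⁻³/1.2374×10⁻²) / ln(1.2374×10⁻²/4.2359×10⁻²)
  = ln(0.216599) / ln(0.292122)
  = -1.52971 / -1.23058 ≈ 1.24308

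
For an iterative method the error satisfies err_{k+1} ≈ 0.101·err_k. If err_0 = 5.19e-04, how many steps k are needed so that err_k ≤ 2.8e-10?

7

After k steps, err_k ≈ 5.19e-04·0.101^k.
Need 0.101^k ≤ 2.8e-10/5.19e-04 = 5.39499e-07.
k ≥ ln(5.39499e-07)/ln(0.101) = -14.4326/-2.29263 = 6.295.
Smallest integer k = 7.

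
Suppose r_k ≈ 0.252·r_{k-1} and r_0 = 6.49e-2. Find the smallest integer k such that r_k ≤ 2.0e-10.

15

After k steps, r_k ≈ 6.49e-2·0.252^k.
Need 0.252^k ≤ 2.0e-10/6.49e-2 = 3.08166e-09.
k ≥ ln(3.08166e-09)/ln(0.252) = -19.5978/-1.37833 = 14.219.
Smallest integer k = 15.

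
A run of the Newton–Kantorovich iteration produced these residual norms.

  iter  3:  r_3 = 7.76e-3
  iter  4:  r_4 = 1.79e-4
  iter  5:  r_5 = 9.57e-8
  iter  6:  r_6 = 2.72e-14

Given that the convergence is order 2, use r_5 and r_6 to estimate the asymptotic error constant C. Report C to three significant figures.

C ≈ r_6 / r_5^2
  = 2.72e-14 / (9.57e-8)^2
  = 2.72e-14 / 9.15849e-15 ≈ 2.9699

2.97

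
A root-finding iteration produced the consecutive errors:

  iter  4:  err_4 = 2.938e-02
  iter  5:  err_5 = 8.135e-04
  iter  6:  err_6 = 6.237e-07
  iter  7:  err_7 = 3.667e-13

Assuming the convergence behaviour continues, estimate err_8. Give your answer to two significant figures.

1.3e-25

First estimate the order: p ≈ ln(err_7/err_6) / ln(err_6/err_5) = ln(3.667e-13/6.237e-07)/ln(6.237e-07/8.135e-04) = ln(5.87943e-07)/ln(0.000766687) ≈ 2.0000.
Then err_8 ≈ err_7·(err_7/err_6)^p = 3.667e-13·(5.87943e-07)^2.0000 = 3.667e-13·3.45677e-13 ≈ 1.268e-25.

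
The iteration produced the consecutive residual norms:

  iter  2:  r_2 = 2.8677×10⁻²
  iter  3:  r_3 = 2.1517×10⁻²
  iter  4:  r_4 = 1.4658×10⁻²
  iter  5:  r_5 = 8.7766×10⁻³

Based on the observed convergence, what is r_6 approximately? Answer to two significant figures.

First estimate the order: p ≈ ln(r_5/r_4) / ln(r_4/r_3) = ln(8.7766×10⁻³/1.4658×10⁻²)/ln(1.4658×10⁻²/2.1517×10⁻²) = ln(0.598758)/ln(0.681229) ≈ 1.3362.
Then r_6 ≈ r_5·(r_5/r_4)^p = 8.7766×10⁻³·(0.598758)^1.3362 = 8.7766×10⁻³·0.503922 ≈ 0.004423.

4.4e-3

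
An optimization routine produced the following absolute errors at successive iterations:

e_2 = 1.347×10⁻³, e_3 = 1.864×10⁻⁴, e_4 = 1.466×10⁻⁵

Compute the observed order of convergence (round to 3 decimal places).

p ≈ ln(e_4/e_3) / ln(e_3/e_2)
  = ln(1.466×10⁻⁵/1.864×10⁻⁴) / ln(1.864×10⁻⁴/1.347×10⁻³)
  = ln(0.0786481) / ln(0.138382)
  = -2.542772 / -1.977737 ≈ 1.285698

1.286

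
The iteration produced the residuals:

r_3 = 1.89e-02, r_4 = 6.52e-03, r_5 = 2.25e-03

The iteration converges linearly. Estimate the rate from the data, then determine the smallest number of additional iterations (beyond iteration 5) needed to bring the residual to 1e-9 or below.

14

Rate ρ ≈ r_5/r_4 = 2.25e-03/6.52e-03 = 0.3451.
After j more steps, r_{5+j} ≈ 2.25e-03·ρ^j; need ρ^j ≤ 1e-9/2.25e-03 = 4.44444e-07.
j ≥ ln(4.44444e-07)/ln(0.3451) = -14.6264/-1.06392 = 13.748.
So 14 more iterations are needed.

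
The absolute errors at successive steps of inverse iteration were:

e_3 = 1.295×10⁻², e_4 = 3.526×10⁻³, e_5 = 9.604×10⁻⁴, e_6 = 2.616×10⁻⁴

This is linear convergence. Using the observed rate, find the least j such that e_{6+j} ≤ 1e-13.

Rate ρ ≈ e_6/e_5 = 2.616×10⁻⁴/9.604×10⁻⁴ = 0.2724.
After j more steps, e_{6+j} ≈ 2.616×10⁻⁴·ρ^j; need ρ^j ≤ 1e-13/2.616×10⁻⁴ = 3.82263e-10.
j ≥ ln(3.82263e-10)/ln(0.2724) = -21.6849/-1.30048 = 16.675.
So 17 more iterations are needed.

17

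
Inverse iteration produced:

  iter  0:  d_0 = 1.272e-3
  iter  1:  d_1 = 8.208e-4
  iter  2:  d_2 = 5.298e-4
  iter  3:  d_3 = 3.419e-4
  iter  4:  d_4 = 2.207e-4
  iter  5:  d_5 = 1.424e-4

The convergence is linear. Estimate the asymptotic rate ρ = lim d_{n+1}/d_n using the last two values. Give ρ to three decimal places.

ρ ≈ d_5/d_4 = 1.424e-4/2.207e-4 = 0.64522

0.645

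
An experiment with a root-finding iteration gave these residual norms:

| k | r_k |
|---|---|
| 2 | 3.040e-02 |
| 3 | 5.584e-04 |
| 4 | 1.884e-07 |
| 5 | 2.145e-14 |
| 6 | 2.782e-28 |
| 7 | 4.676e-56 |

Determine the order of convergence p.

Consecutive ratios: r_7/r_6 = 4.676e-56/2.782e-28 = 1.68081e-28, r_6/r_5 = 2.782e-28/2.145e-14 = 1.29697e-14.
p ≈ ln(1.68081e-28)/ln(1.29697e-14) = -63.9531/-31.9762 ≈ 2.00.
So the convergence is quadratic (order 2).

2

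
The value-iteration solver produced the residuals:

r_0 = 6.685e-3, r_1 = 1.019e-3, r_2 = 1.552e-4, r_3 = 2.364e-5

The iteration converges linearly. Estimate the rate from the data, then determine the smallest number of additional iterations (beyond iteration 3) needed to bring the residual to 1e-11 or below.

8

Rate ρ ≈ r_3/r_2 = 2.364e-5/1.552e-4 = 0.1523.
After j more steps, r_{3+j} ≈ 2.364e-5·ρ^j; need ρ^j ≤ 1e-11/2.364e-5 = 4.23012e-07.
j ≥ ln(4.23012e-07)/ln(0.1523) = -14.6759/-1.88190 = 7.798.
So 8 more iterations are needed.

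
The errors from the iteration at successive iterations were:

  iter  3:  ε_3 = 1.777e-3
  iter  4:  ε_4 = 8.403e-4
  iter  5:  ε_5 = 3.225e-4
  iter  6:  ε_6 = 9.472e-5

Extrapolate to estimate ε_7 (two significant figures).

2.0e-5

First estimate the order: p ≈ ln(ε_6/ε_5) / ln(ε_5/ε_4) = ln(9.472e-5/3.225e-4)/ln(3.225e-4/8.403e-4) = ln(0.293705)/ln(0.383792) ≈ 1.2794.
Then ε_7 ≈ ε_6·(ε_6/ε_5)^p = 9.472e-5·(0.293705)^1.2794 = 9.472e-5·0.208567 ≈ 1.976e-05.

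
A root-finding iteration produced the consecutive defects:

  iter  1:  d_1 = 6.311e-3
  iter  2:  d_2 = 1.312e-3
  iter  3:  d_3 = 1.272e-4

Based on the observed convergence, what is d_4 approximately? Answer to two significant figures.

4.0e-6

First estimate the order: p ≈ ln(d_3/d_2) / ln(d_2/d_1) = ln(1.272e-4/1.312e-3)/ln(1.312e-3/6.311e-3) = ln(0.0969512)/ln(0.207891) ≈ 1.4856.
Then d_4 ≈ d_3·(d_3/d_2)^p = 1.272e-4·(0.0969512)^1.4856 = 1.272e-4·0.0312193 ≈ 3.971e-06.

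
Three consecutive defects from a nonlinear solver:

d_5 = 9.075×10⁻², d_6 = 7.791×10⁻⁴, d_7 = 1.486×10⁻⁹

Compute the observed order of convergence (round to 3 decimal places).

p ≈ ln(d_7/d_6) / ln(d_6/d_5)
  = ln(1.486×10⁻⁹/7.791×10⁻⁴) / ln(7.791×10⁻⁴/9.075×10⁻²)
  = ln(1.90733e-06) / ln(0.00858512)
  = -13.169806 / -4.757725 ≈ 2.768089

2.768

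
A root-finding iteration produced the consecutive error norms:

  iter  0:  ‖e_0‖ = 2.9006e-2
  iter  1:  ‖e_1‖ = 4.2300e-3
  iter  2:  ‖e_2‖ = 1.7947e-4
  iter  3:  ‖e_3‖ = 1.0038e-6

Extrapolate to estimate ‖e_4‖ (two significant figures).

2.0e-10

First estimate the order: p ≈ ln(‖e_3‖/‖e_2‖) / ln(‖e_2‖/‖e_1‖) = ln(1.0038e-6/1.7947e-4)/ln(1.7947e-4/4.2300e-3) = ln(0.00559314)/ln(0.0424279) ≈ 1.6412.
Then ‖e_4‖ ≈ ‖e_3‖·(‖e_3‖/‖e_2‖)^p = 1.0038e-6·(0.00559314)^1.6412 = 1.0038e-6·0.000201119 ≈ 2.019e-10.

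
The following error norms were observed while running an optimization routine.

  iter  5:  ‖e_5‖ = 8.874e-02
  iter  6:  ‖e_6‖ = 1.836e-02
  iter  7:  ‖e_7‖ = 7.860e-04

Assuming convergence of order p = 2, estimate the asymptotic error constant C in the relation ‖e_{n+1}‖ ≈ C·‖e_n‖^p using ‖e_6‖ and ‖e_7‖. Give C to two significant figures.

C ≈ ‖e_7‖ / ‖e_6‖^2
  = 7.860e-04 / (1.836e-02)^2
  = 7.860e-04 / 0.00033709 ≈ 2.3317

2.3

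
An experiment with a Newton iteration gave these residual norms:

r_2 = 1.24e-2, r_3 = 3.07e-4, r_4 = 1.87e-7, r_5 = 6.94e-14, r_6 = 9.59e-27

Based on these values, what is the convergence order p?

Consecutive ratios: r_6/r_5 = 9.59e-27/6.94e-14 = 1.38184e-13, r_5/r_4 = 6.94e-14/1.87e-7 = 3.71123e-07.
p ≈ ln(1.38184e-13)/ln(3.71123e-07) = -29.6102/-14.8067 ≈ 2.00.
So the convergence is quadratic (order 2).

2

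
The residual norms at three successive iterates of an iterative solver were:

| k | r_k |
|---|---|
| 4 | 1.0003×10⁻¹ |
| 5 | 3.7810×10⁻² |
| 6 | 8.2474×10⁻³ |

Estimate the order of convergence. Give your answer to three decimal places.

p ≈ ln(r_6/r_5) / ln(r_5/r_4)
  = ln(8.2474×10⁻³/3.7810×10⁻²) / ln(3.7810×10⁻²/1.0003×10⁻¹)
  = ln(0.218127) / ln(0.377987)
  = -1.522678 / -0.972895 ≈ 1.565100

1.565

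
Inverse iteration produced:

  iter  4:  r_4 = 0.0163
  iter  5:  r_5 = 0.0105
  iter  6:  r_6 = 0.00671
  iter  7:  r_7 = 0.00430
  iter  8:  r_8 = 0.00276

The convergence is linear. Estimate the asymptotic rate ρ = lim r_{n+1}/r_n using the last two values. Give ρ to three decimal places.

0.642

ρ ≈ r_8/r_7 = 0.00276/0.00430 = 0.64186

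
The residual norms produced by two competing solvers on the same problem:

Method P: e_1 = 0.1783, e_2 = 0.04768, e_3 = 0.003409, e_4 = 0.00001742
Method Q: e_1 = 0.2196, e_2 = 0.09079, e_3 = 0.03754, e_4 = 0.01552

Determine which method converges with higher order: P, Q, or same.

Method P: p ≈ ln(0.00001742/0.003409)/ln(0.003409/0.04768) ≈ 2.00.
Method Q: p ≈ ln(0.01552/0.03754)/ln(0.03754/0.09079) ≈ 1.00.
Method P has the higher order (≈2.0 vs ≈1.0).

P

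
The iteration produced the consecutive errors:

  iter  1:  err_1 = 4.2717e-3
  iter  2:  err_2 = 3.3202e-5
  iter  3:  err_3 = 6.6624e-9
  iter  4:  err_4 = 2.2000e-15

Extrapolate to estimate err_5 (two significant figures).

First estimate the order: p ≈ ln(err_4/err_3) / ln(err_3/err_2) = ln(2.2000e-15/6.6624e-9)/ln(6.6624e-9/3.3202e-5) = ln(3.30211e-07)/ln(0.000200663) ≈ 1.7528.
Then err_5 ≈ err_4·(err_4/err_3)^p = 2.2000e-15·(3.30211e-07)^1.7528 = 2.2000e-15·4.36252e-12 ≈ 9.598e-27.

9.6e-27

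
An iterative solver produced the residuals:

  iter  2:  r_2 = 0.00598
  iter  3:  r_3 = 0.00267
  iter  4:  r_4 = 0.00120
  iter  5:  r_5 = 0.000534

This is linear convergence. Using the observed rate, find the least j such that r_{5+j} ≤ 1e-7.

11

Rate ρ ≈ r_5/r_4 = 0.000534/0.00120 = 0.4450.
After j more steps, r_{5+j} ≈ 0.000534·ρ^j; need ρ^j ≤ 1e-7/0.000534 = 0.000187266.
j ≥ ln(0.000187266)/ln(0.4450) = -8.5830/-0.80968 = 10.600.
So 11 more iterations are needed.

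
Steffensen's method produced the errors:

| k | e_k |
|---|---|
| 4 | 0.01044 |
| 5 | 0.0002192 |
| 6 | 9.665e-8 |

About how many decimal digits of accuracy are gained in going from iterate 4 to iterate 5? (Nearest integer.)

2

Digits gained ≈ log₁₀(e_4/e_5) = log₁₀(0.01044/0.0002192) = log₁₀(47.6277) ≈ 1.678.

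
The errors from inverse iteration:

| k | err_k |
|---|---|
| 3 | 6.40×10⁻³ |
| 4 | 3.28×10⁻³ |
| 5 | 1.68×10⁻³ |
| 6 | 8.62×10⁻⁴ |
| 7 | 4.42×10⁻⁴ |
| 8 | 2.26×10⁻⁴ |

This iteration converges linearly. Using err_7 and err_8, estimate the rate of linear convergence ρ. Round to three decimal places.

ρ ≈ err_8/err_7 = 2.26×10⁻⁴/4.42×10⁻⁴ = 0.51131

0.511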